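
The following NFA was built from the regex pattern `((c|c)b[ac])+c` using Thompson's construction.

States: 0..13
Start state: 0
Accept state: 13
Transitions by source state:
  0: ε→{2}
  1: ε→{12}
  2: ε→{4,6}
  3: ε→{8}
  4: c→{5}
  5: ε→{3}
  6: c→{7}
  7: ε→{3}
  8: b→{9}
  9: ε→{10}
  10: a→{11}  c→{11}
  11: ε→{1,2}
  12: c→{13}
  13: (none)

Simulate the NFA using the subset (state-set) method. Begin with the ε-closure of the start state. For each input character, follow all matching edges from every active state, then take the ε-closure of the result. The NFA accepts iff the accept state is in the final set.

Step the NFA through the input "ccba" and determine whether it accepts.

S₀ = ε-closure({0}) = {0,2,4,6}
'c' @ 1: {3,5,7,8}
'c' @ 2: {}  — state set empty
rest 'ba' ignored (set empty)
end set {} — state 13 not in

Answer: REJECT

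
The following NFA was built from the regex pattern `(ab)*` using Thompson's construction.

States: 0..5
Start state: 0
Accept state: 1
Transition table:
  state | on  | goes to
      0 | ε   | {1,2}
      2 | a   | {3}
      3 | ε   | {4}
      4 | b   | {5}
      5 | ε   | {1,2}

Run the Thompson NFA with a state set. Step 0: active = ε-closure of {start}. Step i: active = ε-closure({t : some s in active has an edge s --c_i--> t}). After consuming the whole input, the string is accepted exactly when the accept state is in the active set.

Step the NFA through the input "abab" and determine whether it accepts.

Answer: ACCEPT

Steps:
S₀ = ε-closure({0}) = {0,1,2}
'a' @ 1: {3,4}
'b' @ 2: {1,2,5}  [accepting]
'a' @ 3: {3,4}
'b' @ 4: {1,2,5}  [accepting]
end set {1,2,5} — state 1 in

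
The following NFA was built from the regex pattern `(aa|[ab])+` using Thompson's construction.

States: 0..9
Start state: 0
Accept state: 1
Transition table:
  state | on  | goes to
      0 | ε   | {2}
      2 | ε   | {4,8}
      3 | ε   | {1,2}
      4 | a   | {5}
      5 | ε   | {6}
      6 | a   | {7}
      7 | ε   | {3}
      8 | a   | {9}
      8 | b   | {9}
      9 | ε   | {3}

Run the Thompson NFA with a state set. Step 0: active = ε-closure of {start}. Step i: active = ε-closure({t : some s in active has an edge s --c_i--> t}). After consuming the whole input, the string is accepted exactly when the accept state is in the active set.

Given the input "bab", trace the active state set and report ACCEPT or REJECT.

S₀ = ε-closure({0}) = {0,2,4,8}
'b' @ 1: {1,2,3,4,8,9}  ✓accept
'a' @ 2: {1,2,3,4,5,6,8,9}  ✓accept
'b' @ 3: {1,2,3,4,8,9}  ✓accept
end set {1,2,3,4,8,9} — state 1 in

Answer: ACCEPT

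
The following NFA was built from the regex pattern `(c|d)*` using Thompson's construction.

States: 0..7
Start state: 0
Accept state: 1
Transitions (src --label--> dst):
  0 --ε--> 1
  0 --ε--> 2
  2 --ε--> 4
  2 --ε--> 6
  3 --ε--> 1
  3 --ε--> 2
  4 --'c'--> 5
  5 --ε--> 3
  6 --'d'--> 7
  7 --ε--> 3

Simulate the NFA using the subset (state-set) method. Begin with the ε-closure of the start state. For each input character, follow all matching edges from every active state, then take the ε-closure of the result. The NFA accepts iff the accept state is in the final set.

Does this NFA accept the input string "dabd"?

Answer: REJECT

Trace:
S₀ = ε-closure({0}) = {0,1,2,4,6}
'd' @ 1: {1,2,3,4,6,7}  ✓accept
'a' @ 2: {}  — no active states
rest 'bd' ignored (set empty)
end set {} — state 1 not in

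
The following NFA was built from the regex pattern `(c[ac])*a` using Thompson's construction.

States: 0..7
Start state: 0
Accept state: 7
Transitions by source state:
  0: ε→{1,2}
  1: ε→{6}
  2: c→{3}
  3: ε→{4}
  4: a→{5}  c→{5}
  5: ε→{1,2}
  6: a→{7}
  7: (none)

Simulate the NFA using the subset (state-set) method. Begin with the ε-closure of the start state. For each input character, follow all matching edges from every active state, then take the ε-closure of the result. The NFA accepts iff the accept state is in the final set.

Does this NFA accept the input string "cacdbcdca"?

initial (ε-close {0}): {0,1,2,6}
'c' @ 1: {3,4}
'a' @ 2: {1,2,5,6}
'c' @ 3: {3,4}
'd' @ 4: {}  — no active states
rest 'bcdca' ignored (set empty)
final: {}; accept 7 not in set

Answer: REJECT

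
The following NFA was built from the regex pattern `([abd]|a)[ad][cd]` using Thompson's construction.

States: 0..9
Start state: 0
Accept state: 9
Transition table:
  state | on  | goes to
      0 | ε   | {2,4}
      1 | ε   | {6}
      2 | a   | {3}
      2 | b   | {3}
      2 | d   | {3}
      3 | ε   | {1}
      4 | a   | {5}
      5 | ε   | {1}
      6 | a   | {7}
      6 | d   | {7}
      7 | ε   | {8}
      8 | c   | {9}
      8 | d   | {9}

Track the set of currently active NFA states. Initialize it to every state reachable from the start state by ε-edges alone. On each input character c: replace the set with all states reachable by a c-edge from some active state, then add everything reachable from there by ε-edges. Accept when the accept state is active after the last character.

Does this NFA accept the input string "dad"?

initial (ε-close {0}): {0,2,4}
'd' @ 1: {1,3,6}
'a' @ 2: {7,8}
'd' @ 3: {9}  (accept∈set)
end set {9} — state 9 in

Answer: ACCEPT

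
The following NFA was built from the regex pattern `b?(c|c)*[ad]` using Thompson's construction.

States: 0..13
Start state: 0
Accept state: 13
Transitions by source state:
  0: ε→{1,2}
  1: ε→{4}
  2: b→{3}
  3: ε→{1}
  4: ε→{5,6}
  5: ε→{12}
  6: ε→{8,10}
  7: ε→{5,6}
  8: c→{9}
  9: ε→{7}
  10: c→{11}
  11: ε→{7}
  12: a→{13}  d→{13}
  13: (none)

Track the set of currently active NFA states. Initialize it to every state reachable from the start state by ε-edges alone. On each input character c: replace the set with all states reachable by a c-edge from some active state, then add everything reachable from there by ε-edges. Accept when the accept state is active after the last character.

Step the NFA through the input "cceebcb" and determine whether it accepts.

Answer: REJECT

Steps:
initial (ε-close {0}): {0,1,2,4,5,6,8,10,12}
'c' @ 1: {5,6,7,8,9,10,11,12}
'c' @ 2: {5,6,7,8,9,10,11,12}
'e' @ 3: {}  — state set empty
rest 'ebcb' ignored (set empty)
final: {}; accept 13 not in set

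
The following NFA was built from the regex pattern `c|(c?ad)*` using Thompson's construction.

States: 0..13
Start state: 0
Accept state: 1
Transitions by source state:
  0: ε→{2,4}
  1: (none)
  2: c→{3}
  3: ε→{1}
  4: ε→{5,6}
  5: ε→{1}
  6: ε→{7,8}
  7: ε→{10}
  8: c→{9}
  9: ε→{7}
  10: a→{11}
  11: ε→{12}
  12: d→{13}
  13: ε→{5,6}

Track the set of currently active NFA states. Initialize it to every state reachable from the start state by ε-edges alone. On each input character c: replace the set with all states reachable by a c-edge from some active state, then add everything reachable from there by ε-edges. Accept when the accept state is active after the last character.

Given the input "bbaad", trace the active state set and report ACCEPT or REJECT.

start: ε-closure({0}) = {0,1,2,4,5,6,7,8,10}
'b' @ 1: {}  — no active states
rest 'baad' ignored (set empty)
final: {}; accept 1 not in set

Answer: REJECT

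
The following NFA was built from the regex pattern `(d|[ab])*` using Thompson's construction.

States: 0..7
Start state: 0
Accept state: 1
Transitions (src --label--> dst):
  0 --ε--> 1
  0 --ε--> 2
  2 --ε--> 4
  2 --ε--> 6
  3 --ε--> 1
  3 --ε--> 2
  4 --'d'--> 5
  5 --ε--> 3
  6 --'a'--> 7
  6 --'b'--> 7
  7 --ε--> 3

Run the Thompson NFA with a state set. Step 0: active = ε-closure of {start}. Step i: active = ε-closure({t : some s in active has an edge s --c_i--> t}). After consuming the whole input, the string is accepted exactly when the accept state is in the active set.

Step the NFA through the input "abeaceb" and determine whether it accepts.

Answer: REJECT

Steps:
S₀ = ε-closure({0}) = {0,1,2,4,6}
'a' @ 1: {1,2,3,4,6,7}  [accepting]
'b' @ 2: {1,2,3,4,6,7}  [accepting]
'e' @ 3: {}  — state set empty
rest 'aceb' ignored (set empty)
final: {}; accept 1 not in set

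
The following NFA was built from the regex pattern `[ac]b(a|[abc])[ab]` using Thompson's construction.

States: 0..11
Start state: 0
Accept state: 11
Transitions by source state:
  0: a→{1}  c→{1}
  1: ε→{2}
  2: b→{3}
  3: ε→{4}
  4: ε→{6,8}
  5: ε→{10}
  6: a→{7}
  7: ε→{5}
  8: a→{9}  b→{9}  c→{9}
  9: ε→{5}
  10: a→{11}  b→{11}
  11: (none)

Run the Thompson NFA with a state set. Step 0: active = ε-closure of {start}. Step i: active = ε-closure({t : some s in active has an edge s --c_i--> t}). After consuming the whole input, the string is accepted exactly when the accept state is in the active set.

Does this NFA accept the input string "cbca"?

start: ε-closure({0}) = {0}
'c' @ 1: {1,2}
'b' @ 2: {3,4,6,8}
'c' @ 3: {5,9,10}
'a' @ 4: {11}  (accept∈set)
final: {11}; accept 11 in set

Answer: ACCEPT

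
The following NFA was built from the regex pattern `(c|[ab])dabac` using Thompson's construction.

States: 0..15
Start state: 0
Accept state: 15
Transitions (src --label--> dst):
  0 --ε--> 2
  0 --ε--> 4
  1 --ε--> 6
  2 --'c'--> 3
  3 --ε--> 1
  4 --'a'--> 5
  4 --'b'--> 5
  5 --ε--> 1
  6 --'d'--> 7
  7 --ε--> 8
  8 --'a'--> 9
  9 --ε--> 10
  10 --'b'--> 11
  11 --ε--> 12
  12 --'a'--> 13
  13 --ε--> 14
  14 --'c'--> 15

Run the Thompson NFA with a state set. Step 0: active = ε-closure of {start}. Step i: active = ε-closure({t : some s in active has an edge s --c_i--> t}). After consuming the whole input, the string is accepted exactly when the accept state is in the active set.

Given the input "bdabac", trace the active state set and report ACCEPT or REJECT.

initial (ε-close {0}): {0,2,4}
'b' @ 1: {1,5,6}
'd' @ 2: {7,8}
'a' @ 3: {9,10}
'b' @ 4: {11,12}
'a' @ 5: {13,14}
'c' @ 6: {15}  (accept∈set)
final: {15}; accept 15 in set

Answer: ACCEPT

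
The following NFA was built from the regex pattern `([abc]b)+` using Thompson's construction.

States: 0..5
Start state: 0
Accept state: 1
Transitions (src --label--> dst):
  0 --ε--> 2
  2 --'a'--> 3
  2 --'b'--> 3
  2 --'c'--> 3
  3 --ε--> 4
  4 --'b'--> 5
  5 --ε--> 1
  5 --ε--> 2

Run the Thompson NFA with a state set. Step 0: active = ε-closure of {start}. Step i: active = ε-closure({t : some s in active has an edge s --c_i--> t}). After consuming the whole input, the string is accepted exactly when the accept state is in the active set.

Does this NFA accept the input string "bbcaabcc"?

start: ε-closure({0}) = {0,2}
'b' @ 1: {3,4}
'b' @ 2: {1,2,5}  (accept∈set)
'c' @ 3: {3,4}
'a' @ 4: {}  — dead — no transitions
rest 'abcc' ignored (set empty)
after full input: {}  (accept=1 not in)

Answer: REJECT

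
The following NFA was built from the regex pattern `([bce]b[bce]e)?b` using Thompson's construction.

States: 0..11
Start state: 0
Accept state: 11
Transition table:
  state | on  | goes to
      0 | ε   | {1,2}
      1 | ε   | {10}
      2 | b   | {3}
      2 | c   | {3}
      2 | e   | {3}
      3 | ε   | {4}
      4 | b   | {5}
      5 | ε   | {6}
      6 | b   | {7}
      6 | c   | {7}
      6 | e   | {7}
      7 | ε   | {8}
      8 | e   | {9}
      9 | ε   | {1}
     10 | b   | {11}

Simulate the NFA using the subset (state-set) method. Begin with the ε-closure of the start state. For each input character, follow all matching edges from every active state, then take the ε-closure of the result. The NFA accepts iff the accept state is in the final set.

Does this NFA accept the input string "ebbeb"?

S₀ = ε-closure({0}) = {0,1,2,10}
'e' @ 1: {3,4}
'b' @ 2: {5,6}
'b' @ 3: {7,8}
'e' @ 4: {1,9,10}
'b' @ 5: {11}  (accept∈set)
end set {11} — state 11 in

Answer: ACCEPT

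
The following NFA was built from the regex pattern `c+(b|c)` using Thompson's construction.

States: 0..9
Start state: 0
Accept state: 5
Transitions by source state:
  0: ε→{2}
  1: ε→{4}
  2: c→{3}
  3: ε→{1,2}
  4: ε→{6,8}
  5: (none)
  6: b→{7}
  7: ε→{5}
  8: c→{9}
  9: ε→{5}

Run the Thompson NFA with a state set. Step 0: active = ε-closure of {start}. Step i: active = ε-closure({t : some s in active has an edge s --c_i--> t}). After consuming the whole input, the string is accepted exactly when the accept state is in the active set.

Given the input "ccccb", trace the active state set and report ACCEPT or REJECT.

S₀ = ε-closure({0}) = {0,2}
'c' @ 1: {1,2,3,4,6,8}
'c' @ 2: {1,2,3,4,5,6,8,9}  ✓accept
'c' @ 3: {1,2,3,4,5,6,8,9}  ✓accept
'c' @ 4: {1,2,3,4,5,6,8,9}  ✓accept
'b' @ 5: {5,7}  ✓accept
final: {5,7}; accept 5 in set

Answer: ACCEPT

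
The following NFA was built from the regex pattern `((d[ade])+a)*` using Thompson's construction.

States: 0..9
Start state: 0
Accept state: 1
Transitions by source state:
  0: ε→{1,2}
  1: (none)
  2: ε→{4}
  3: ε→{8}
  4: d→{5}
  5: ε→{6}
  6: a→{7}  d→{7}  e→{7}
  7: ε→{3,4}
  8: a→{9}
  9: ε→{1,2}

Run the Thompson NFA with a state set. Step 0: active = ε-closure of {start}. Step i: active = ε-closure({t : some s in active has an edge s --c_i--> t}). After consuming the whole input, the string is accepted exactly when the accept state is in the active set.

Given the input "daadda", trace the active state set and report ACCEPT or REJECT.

S₀ = ε-closure({0}) = {0,1,2,4}
'd' @ 1: {5,6}
'a' @ 2: {3,4,7,8}
'a' @ 3: {1,2,4,9}  (accept∈set)
'd' @ 4: {5,6}
'd' @ 5: {3,4,7,8}
'a' @ 6: {1,2,4,9}  (accept∈set)
after full input: {1,2,4,9}  (accept=1 in)

Answer: ACCEPT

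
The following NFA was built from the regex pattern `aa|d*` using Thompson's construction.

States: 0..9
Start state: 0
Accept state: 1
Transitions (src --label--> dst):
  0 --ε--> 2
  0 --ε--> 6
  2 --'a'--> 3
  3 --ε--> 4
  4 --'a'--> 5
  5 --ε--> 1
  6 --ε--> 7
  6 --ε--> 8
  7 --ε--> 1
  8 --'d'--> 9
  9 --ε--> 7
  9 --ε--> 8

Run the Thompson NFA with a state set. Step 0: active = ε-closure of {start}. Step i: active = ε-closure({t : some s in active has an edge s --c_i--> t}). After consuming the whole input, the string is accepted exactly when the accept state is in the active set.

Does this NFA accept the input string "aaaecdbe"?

Answer: REJECT

Trace:
initial (ε-close {0}): {0,1,2,6,7,8}
'a' @ 1: {3,4}
'a' @ 2: {1,5}  ✓accept
'a' @ 3: {}  — no active states
rest 'ecdbe' ignored (set empty)
end set {} — state 1 not in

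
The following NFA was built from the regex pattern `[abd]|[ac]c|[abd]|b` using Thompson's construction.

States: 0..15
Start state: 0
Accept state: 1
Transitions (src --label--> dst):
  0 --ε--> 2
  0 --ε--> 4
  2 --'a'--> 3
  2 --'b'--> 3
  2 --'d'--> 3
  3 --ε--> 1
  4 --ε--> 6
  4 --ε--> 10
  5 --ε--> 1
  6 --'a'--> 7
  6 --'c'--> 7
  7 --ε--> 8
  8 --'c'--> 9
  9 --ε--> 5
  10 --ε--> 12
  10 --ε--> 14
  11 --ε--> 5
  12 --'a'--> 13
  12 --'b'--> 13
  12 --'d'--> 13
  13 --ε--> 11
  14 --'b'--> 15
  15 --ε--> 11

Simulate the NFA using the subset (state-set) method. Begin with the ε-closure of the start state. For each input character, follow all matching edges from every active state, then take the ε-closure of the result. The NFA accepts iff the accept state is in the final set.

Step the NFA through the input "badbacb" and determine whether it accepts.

Answer: REJECT

Trace:
start: ε-closure({0}) = {0,2,4,6,10,12,14}
'b' @ 1: {1,3,5,11,13,15}  ✓accept
'a' @ 2: {}  — no active states
rest 'dbacb' ignored (set empty)
final: {}; accept 1 not in set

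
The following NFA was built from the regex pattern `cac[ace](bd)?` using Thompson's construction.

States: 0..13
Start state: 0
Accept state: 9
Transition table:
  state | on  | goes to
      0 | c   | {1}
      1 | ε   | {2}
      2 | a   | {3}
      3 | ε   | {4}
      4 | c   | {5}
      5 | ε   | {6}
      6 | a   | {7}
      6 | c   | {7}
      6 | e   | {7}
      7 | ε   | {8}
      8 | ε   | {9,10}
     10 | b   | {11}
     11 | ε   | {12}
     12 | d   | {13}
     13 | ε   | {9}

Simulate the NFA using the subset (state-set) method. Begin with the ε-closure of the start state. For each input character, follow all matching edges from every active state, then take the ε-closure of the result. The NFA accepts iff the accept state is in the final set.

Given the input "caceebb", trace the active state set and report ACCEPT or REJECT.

initial (ε-close {0}): {0}
'c' @ 1: {1,2}
'a' @ 2: {3,4}
'c' @ 3: {5,6}
'e' @ 4: {7,8,9,10}  [accepting]
'e' @ 5: {}  — no active states
rest 'bb' ignored (set empty)
end set {} — state 9 not in

Answer: REJECT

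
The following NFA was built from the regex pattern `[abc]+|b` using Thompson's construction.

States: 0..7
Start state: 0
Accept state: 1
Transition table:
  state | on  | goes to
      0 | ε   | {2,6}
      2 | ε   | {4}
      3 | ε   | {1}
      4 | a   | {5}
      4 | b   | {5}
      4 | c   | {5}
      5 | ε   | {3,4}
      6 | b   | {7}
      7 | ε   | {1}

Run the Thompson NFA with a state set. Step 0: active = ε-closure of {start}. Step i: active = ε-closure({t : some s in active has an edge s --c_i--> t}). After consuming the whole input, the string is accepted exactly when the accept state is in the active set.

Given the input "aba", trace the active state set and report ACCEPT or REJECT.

initial (ε-close {0}): {0,2,4,6}
'a' @ 1: {1,3,4,5}  [accepting]
'b' @ 2: {1,3,4,5}  [accepting]
'a' @ 3: {1,3,4,5}  [accepting]
final: {1,3,4,5}; accept 1 in set

Answer: ACCEPT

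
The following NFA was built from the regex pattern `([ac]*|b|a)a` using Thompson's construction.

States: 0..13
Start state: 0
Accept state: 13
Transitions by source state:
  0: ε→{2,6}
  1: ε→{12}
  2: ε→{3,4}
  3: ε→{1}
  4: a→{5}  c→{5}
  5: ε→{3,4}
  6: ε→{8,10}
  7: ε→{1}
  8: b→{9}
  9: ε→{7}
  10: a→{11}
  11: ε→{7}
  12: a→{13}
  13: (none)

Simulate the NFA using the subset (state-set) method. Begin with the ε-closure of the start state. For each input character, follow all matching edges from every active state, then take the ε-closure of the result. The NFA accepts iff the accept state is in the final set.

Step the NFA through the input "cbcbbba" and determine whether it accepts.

Answer: REJECT

Trace:
start: ε-closure({0}) = {0,1,2,3,4,6,8,10,12}
'c' @ 1: {1,3,4,5,12}
'b' @ 2: {}  — state set empty
rest 'cbbba' ignored (set empty)
after full input: {}  (accept=13 not in)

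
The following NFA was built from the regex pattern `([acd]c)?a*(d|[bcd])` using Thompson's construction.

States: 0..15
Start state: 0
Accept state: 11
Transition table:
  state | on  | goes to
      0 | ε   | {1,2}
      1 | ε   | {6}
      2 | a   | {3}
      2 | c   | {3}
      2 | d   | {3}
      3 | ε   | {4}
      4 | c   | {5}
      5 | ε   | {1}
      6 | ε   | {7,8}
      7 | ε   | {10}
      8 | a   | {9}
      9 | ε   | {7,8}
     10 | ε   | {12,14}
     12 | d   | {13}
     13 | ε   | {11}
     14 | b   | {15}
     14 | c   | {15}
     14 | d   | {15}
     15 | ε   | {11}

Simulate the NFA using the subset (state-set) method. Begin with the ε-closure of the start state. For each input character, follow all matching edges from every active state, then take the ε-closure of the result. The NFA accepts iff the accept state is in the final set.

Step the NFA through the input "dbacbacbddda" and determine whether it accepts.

Answer: REJECT

Trace:
initial (ε-close {0}): {0,1,2,6,7,8,10,12,14}
'd' @ 1: {3,4,11,13,15}  [accepting]
'b' @ 2: {}  — no active states
rest 'acbacbddda' ignored (set empty)
end set {} — state 11 not in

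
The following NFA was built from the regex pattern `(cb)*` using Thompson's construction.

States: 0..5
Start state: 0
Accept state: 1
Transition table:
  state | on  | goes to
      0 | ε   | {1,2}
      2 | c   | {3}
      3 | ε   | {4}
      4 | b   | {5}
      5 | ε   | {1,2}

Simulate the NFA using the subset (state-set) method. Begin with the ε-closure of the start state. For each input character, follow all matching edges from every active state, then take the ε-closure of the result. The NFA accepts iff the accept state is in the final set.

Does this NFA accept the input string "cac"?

start: ε-closure({0}) = {0,1,2}
'c' @ 1: {3,4}
'a' @ 2: {}  — state set empty
rest 'c' ignored (set empty)
end set {} — state 1 not in

Answer: REJECT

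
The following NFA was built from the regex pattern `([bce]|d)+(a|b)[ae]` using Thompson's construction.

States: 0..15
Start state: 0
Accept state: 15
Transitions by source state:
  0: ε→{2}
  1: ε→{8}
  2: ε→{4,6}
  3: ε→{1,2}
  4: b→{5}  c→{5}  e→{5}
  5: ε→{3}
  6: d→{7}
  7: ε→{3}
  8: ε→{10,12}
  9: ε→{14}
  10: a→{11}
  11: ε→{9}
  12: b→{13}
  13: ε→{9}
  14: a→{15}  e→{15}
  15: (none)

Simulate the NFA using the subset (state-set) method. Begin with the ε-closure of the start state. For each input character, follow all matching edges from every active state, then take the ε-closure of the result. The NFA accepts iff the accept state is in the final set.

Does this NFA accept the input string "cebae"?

S₀ = ε-closure({0}) = {0,2,4,6}
'c' @ 1: {1,2,3,4,5,6,8,10,12}
'e' @ 2: {1,2,3,4,5,6,8,10,12}
'b' @ 3: {1,2,3,4,5,6,8,9,10,12,13,14}
'a' @ 4: {9,11,14,15}  (accept∈set)
'e' @ 5: {15}  (accept∈set)
final: {15}; accept 15 in set

Answer: ACCEPT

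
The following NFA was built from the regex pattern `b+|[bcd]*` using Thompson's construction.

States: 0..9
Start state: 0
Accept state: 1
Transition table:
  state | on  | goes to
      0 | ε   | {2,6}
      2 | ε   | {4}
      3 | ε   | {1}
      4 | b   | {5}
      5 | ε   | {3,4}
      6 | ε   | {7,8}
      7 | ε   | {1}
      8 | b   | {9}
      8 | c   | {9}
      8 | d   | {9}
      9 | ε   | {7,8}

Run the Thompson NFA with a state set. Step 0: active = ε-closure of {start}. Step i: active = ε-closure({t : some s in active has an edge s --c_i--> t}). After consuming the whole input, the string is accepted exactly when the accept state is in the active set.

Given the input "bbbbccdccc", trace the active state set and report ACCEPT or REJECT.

start: ε-closure({0}) = {0,1,2,4,6,7,8}
'b' @ 1: {1,3,4,5,7,8,9}  [accepting]
'b' @ 2: {1,3,4,5,7,8,9}  [accepting]
'b' @ 3: {1,3,4,5,7,8,9}  [accepting]
'b' @ 4: {1,3,4,5,7,8,9}  [accepting]
'c' @ 5: {1,7,8,9}  [accepting]
'c' @ 6: {1,7,8,9}  [accepting]
'd' @ 7: {1,7,8,9}  [accepting]
'c' @ 8: {1,7,8,9}  [accepting]
'c' @ 9: {1,7,8,9}  [accepting]
'c' @ 10: {1,7,8,9}  [accepting]
final: {1,7,8,9}; accept 1 in set

Answer: ACCEPT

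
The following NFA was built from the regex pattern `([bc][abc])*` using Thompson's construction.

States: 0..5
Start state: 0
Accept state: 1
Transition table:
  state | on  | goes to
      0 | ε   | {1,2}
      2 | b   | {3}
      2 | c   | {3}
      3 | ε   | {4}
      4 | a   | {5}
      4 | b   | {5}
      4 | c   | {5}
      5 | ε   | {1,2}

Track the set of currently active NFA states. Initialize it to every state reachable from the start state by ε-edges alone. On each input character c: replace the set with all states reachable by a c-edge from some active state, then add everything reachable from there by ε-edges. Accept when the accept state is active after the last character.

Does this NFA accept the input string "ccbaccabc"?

Answer: REJECT

Trace:
S₀ = ε-closure({0}) = {0,1,2}
'c' @ 1: {3,4}
'c' @ 2: {1,2,5}  (accept∈set)
'b' @ 3: {3,4}
'a' @ 4: {1,2,5}  (accept∈set)
'c' @ 5: {3,4}
'c' @ 6: {1,2,5}  (accept∈set)
'a' @ 7: {}  — no active states
rest 'bc' ignored (set empty)
after full input: {}  (accept=1 not in)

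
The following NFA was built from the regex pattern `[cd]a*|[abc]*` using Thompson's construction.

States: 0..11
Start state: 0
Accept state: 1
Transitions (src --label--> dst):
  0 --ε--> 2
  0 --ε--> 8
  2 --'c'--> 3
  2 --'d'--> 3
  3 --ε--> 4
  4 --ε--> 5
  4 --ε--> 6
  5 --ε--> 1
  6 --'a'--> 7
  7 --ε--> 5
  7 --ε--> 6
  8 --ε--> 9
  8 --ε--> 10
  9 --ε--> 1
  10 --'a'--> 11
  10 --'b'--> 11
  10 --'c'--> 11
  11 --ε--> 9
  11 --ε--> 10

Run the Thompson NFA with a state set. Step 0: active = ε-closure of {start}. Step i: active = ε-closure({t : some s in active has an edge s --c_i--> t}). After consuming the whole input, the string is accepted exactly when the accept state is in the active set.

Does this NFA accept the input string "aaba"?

Answer: ACCEPT

Steps:
S₀ = ε-closure({0}) = {0,1,2,8,9,10}
'a' @ 1: {1,9,10,11}  ✓accept
'a' @ 2: {1,9,10,11}  ✓accept
'b' @ 3: {1,9,10,11}  ✓accept
'a' @ 4: {1,9,10,11}  ✓accept
final: {1,9,10,11}; accept 1 in set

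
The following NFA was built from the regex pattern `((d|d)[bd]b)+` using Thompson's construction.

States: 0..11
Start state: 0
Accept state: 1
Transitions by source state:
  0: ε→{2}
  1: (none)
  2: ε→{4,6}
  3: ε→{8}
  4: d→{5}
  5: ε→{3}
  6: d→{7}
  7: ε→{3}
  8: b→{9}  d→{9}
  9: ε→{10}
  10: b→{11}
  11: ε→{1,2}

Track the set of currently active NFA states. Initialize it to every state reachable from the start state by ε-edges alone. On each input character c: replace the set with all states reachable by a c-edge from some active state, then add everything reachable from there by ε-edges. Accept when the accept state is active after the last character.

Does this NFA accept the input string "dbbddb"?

Answer: ACCEPT

Steps:
initial (ε-close {0}): {0,2,4,6}
'd' @ 1: {3,5,7,8}
'b' @ 2: {9,10}
'b' @ 3: {1,2,4,6,11}  [accepting]
'd' @ 4: {3,5,7,8}
'd' @ 5: {9,10}
'b' @ 6: {1,2,4,6,11}  [accepting]
after full input: {1,2,4,6,11}  (accept=1 in)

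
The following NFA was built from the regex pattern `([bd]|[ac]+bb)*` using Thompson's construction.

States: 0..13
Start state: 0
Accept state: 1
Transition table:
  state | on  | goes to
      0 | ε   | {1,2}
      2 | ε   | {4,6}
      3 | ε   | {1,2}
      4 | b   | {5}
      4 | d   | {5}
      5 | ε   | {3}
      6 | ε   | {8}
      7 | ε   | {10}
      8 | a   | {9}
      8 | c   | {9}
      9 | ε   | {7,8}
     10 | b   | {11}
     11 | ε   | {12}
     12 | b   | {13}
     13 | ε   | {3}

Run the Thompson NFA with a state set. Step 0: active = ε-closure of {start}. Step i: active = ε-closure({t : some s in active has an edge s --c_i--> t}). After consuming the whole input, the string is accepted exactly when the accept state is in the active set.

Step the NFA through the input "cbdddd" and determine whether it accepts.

Answer: REJECT

Trace:
S₀ = ε-closure({0}) = {0,1,2,4,6,8}
'c' @ 1: {7,8,9,10}
'b' @ 2: {11,12}
'd' @ 3: {}  — dead — no transitions
rest 'ddd' ignored (set empty)
final: {}; accept 1 not in set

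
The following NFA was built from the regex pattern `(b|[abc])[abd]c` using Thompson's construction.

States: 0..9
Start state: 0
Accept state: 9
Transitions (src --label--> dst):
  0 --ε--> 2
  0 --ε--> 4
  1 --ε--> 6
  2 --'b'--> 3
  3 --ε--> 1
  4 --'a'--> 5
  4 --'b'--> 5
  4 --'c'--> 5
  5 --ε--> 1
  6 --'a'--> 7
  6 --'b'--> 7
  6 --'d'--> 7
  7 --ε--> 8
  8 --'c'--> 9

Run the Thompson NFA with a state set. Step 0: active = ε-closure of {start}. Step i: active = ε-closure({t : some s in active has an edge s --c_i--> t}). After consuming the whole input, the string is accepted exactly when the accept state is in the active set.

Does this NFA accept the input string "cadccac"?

initial (ε-close {0}): {0,2,4}
'c' @ 1: {1,5,6}
'a' @ 2: {7,8}
'd' @ 3: {}  — dead — no transitions
rest 'ccac' ignored (set empty)
final: {}; accept 9 not in set

Answer: REJECT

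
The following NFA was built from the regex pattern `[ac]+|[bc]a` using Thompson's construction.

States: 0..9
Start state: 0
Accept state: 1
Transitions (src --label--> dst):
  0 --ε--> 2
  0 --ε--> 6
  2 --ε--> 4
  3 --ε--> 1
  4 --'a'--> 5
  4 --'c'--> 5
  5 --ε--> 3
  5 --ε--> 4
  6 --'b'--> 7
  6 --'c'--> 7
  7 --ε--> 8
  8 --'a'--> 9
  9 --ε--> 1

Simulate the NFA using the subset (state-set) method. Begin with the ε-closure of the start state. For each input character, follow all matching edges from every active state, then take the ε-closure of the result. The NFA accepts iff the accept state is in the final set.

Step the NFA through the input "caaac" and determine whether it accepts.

initial (ε-close {0}): {0,2,4,6}
'c' @ 1: {1,3,4,5,7,8}  [accepting]
'a' @ 2: {1,3,4,5,9}  [accepting]
'a' @ 3: {1,3,4,5}  [accepting]
'a' @ 4: {1,3,4,5}  [accepting]
'c' @ 5: {1,3,4,5}  [accepting]
final: {1,3,4,5}; accept 1 in set

Answer: ACCEPT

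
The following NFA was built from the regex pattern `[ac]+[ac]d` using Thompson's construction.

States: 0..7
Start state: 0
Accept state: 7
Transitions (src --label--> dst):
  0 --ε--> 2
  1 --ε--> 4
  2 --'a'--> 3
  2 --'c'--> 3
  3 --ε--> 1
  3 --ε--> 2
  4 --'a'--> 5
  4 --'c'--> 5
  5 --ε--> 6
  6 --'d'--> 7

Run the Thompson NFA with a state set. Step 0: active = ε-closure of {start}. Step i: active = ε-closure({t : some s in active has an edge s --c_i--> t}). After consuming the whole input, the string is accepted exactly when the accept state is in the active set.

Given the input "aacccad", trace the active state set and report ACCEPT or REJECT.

Answer: ACCEPT

Trace:
start: ε-closure({0}) = {0,2}
'a' @ 1: {1,2,3,4}
'a' @ 2: {1,2,3,4,5,6}
'c' @ 3: {1,2,3,4,5,6}
'c' @ 4: {1,2,3,4,5,6}
'c' @ 5: {1,2,3,4,5,6}
'a' @ 6: {1,2,3,4,5,6}
'd' @ 7: {7}  (accept∈set)
after full input: {7}  (accept=7 in)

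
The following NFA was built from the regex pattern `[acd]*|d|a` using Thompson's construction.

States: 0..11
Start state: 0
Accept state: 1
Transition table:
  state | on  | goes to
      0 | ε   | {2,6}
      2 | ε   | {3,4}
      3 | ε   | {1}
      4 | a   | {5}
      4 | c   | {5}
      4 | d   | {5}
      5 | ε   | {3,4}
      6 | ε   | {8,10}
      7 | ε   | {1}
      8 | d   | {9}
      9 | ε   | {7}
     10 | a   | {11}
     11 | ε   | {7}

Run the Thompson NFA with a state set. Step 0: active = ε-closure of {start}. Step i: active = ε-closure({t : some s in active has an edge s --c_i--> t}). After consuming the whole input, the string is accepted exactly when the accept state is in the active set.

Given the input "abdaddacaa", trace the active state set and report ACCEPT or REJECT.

Answer: REJECT

Derivation:
initial (ε-close {0}): {0,1,2,3,4,6,8,10}
'a' @ 1: {1,3,4,5,7,11}  (accept∈set)
'b' @ 2: {}  — dead — no transitions
rest 'daddacaa' ignored (set empty)
after full input: {}  (accept=1 not in)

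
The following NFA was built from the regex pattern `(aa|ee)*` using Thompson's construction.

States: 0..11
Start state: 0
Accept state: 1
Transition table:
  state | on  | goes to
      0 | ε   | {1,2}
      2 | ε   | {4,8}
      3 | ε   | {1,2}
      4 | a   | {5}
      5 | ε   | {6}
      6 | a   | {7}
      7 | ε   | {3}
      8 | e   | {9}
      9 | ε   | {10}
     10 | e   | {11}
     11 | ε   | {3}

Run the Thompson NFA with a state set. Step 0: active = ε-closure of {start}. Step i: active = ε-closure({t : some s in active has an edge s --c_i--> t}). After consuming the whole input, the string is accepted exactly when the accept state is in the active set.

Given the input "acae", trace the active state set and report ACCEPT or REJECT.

S₀ = ε-closure({0}) = {0,1,2,4,8}
'a' @ 1: {5,6}
'c' @ 2: {}  — state set empty
rest 'ae' ignored (set empty)
final: {}; accept 1 not in set

Answer: REJECT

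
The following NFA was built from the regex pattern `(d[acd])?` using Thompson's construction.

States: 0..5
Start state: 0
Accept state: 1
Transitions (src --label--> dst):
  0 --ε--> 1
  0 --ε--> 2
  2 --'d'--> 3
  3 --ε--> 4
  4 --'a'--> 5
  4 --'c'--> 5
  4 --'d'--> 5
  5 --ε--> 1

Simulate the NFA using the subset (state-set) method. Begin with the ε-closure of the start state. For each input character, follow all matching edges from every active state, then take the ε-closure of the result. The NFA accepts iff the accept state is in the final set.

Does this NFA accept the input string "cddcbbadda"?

Answer: REJECT

Trace:
S₀ = ε-closure({0}) = {0,1,2}
'c' @ 1: {}  — state set empty
rest 'ddcbbadda' ignored (set empty)
end set {} — state 1 not in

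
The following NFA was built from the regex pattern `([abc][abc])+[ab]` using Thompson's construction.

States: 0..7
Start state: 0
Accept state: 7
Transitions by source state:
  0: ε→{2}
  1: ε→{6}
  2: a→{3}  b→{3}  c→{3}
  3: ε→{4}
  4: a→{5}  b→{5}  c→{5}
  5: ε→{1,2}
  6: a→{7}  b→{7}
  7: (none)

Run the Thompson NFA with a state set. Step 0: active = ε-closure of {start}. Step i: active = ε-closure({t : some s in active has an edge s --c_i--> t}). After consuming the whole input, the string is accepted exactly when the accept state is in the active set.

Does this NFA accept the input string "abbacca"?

Answer: ACCEPT

Steps:
S₀ = ε-closure({0}) = {0,2}
'a' @ 1: {3,4}
'b' @ 2: {1,2,5,6}
'b' @ 3: {3,4,7}  (accept∈set)
'a' @ 4: {1,2,5,6}
'c' @ 5: {3,4}
'c' @ 6: {1,2,5,6}
'a' @ 7: {3,4,7}  (accept∈set)
end set {3,4,7} — state 7 in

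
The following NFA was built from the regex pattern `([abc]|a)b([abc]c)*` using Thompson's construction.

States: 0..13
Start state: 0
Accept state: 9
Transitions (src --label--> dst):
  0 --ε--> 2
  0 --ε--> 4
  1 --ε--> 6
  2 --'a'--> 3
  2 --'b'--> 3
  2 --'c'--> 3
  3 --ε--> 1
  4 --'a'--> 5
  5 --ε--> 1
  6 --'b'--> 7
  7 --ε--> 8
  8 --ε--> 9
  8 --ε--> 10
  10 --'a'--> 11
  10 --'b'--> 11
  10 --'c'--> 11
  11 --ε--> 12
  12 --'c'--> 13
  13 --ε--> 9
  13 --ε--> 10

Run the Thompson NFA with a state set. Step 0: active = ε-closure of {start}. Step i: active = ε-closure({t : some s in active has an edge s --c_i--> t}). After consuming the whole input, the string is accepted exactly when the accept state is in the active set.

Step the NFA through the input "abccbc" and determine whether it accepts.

Answer: ACCEPT

Steps:
start: ε-closure({0}) = {0,2,4}
'a' @ 1: {1,3,5,6}
'b' @ 2: {7,8,9,10}  ✓accept
'c' @ 3: {11,12}
'c' @ 4: {9,10,13}  ✓accept
'b' @ 5: {11,12}
'c' @ 6: {9,10,13}  ✓accept
final: {9,10,13}; accept 9 in set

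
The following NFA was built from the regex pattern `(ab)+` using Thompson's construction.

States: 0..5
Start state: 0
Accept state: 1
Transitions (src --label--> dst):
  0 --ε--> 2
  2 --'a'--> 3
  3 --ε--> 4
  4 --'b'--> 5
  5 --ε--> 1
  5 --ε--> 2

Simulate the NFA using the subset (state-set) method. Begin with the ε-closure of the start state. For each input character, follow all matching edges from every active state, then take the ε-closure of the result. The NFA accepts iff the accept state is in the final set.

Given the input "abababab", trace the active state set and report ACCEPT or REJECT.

Answer: ACCEPT

Steps:
start: ε-closure({0}) = {0,2}
'a' @ 1: {3,4}
'b' @ 2: {1,2,5}  (accept∈set)
'a' @ 3: {3,4}
'b' @ 4: {1,2,5}  (accept∈set)
'a' @ 5: {3,4}
'b' @ 6: {1,2,5}  (accept∈set)
'a' @ 7: {3,4}
'b' @ 8: {1,2,5}  (accept∈set)
end set {1,2,5} — state 1 in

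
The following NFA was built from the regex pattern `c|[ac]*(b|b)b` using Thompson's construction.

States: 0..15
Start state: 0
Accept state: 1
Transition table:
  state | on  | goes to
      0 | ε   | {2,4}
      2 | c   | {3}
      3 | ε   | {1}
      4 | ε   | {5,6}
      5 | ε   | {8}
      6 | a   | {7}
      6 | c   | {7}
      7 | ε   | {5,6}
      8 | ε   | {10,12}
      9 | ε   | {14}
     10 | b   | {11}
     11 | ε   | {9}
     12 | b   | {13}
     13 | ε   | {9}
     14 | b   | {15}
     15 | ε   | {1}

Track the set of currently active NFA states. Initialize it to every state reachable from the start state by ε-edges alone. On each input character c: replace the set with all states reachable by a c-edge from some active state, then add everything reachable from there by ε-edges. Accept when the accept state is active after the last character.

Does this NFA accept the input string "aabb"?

Answer: ACCEPT

Trace:
S₀ = ε-closure({0}) = {0,2,4,5,6,8,10,12}
'a' @ 1: {5,6,7,8,10,12}
'a' @ 2: {5,6,7,8,10,12}
'b' @ 3: {9,11,13,14}
'b' @ 4: {1,15}  ✓accept
end set {1,15} — state 1 in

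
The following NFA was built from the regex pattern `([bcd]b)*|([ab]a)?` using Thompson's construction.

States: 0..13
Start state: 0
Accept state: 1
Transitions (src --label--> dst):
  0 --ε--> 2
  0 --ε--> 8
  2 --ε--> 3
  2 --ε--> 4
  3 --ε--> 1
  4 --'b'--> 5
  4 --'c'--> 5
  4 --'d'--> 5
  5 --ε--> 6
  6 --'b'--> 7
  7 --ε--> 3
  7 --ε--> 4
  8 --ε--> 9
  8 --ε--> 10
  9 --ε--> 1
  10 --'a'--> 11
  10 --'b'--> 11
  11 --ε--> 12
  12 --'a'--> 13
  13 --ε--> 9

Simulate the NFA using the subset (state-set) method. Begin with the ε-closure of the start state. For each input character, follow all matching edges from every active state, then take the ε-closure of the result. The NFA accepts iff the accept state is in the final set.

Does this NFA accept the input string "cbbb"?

start: ε-closure({0}) = {0,1,2,3,4,8,9,10}
'c' @ 1: {5,6}
'b' @ 2: {1,3,4,7}  [accepting]
'b' @ 3: {5,6}
'b' @ 4: {1,3,4,7}  [accepting]
end set {1,3,4,7} — state 1 in

Answer: ACCEPT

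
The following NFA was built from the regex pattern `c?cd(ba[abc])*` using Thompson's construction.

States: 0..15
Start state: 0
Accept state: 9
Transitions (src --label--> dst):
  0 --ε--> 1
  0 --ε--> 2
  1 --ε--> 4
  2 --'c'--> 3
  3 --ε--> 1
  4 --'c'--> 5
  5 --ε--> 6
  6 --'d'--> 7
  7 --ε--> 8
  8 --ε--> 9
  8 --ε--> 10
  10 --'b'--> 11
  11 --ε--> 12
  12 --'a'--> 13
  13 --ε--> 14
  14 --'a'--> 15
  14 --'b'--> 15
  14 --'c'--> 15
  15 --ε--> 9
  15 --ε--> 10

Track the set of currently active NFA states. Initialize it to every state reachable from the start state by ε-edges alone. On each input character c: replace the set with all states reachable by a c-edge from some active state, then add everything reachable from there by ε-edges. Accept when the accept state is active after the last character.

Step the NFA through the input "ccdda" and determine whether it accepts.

S₀ = ε-closure({0}) = {0,1,2,4}
'c' @ 1: {1,3,4,5,6}
'c' @ 2: {5,6}
'd' @ 3: {7,8,9,10}  [accepting]
'd' @ 4: {}  — state set empty
rest 'a' ignored (set empty)
end set {} — state 9 not in

Answer: REJECT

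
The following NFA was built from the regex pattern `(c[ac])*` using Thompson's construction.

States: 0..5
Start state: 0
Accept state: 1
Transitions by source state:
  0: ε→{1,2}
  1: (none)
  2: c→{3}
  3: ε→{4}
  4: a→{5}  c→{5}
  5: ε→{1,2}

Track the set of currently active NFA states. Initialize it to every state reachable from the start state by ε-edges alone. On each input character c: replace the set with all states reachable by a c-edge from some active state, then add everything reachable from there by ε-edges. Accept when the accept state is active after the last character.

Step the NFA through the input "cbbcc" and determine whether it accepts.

start: ε-closure({0}) = {0,1,2}
'c' @ 1: {3,4}
'b' @ 2: {}  — dead — no transitions
rest 'bcc' ignored (set empty)
after full input: {}  (accept=1 not in)

Answer: REJECT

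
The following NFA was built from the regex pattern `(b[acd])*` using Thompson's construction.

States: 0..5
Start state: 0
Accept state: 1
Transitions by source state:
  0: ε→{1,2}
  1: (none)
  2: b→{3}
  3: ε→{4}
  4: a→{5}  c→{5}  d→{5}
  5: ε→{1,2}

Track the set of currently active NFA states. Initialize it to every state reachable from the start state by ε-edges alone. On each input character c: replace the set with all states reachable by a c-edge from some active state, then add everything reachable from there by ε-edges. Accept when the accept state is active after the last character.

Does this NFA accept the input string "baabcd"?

initial (ε-close {0}): {0,1,2}
'b' @ 1: {3,4}
'a' @ 2: {1,2,5}  [accepting]
'a' @ 3: {}  — dead — no transitions
rest 'bcd' ignored (set empty)
after full input: {}  (accept=1 not in)

Answer: REJECT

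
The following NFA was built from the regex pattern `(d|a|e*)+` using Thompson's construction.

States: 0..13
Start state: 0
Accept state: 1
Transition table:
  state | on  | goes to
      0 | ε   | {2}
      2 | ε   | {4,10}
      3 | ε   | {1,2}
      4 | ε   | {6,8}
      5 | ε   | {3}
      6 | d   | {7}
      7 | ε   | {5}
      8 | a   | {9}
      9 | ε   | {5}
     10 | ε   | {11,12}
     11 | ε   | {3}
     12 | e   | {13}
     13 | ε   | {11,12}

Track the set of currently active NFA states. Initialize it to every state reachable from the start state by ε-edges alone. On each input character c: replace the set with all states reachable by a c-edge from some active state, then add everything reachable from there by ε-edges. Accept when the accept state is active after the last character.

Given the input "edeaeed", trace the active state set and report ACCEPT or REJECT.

Answer: ACCEPT

Steps:
S₀ = ε-closure({0}) = {0,1,2,3,4,6,8,10,11,12}
'e' @ 1: {1,2,3,4,6,8,10,11,12,13}  (accept∈set)
'd' @ 2: {1,2,3,4,5,6,7,8,10,11,12}  (accept∈set)
'e' @ 3: {1,2,3,4,6,8,10,11,12,13}  (accept∈set)
'a' @ 4: {1,2,3,4,5,6,8,9,10,11,12}  (accept∈set)
'e' @ 5: {1,2,3,4,6,8,10,11,12,13}  (accept∈set)
'e' @ 6: {1,2,3,4,6,8,10,11,12,13}  (accept∈set)
'd' @ 7: {1,2,3,4,5,6,7,8,10,11,12}  (accept∈set)
end set {1,2,3,4,5,6,7,8,10,11,12} — state 1 in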